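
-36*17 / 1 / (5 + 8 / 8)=-102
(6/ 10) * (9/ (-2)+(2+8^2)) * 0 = 0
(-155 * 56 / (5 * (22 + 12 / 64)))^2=771506176 / 126025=6121.85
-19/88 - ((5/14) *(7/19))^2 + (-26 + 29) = 87895/31768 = 2.77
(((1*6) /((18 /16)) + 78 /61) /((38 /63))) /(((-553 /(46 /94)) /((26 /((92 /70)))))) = -825825 /4303367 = -0.19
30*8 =240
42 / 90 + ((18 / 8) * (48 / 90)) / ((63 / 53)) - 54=-1103 / 21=-52.52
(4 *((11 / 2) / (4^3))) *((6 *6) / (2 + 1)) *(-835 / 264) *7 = -5845 / 64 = -91.33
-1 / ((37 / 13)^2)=-169 / 1369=-0.12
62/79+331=26211/79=331.78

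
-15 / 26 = -0.58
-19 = -19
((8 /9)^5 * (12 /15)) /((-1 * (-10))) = 65536 /1476225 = 0.04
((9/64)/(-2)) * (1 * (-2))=9/64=0.14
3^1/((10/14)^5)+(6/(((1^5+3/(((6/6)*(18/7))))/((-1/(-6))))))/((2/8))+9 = 1096098/40625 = 26.98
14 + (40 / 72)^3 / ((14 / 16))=72442 / 5103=14.20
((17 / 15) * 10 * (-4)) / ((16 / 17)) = -289 / 6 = -48.17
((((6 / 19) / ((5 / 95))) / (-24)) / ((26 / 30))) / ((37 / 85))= -1275 / 1924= -0.66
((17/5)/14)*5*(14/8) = 17/8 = 2.12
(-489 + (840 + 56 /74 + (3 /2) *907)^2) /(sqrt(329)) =26531451685 *sqrt(329) /1801604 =267115.83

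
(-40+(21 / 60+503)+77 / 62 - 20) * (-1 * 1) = -444.59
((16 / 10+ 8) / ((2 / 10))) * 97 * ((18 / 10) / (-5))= -1676.16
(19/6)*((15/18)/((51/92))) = 2185/459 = 4.76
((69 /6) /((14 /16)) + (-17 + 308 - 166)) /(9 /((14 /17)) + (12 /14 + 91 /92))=88964 /8227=10.81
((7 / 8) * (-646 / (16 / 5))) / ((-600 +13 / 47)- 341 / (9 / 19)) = 4782015 / 35724544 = 0.13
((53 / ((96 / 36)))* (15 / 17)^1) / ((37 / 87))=207495 / 5032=41.24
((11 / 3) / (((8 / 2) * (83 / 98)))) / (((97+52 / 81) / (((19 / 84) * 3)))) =3591 / 477416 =0.01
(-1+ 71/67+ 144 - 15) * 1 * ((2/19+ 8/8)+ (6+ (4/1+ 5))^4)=8317514712/1273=6533790.03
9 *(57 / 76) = 27 / 4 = 6.75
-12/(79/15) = -180/79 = -2.28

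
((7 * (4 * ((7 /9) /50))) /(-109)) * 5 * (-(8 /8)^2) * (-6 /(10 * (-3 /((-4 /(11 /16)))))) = -0.02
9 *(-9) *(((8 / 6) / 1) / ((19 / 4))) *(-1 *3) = 1296 / 19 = 68.21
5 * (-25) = -125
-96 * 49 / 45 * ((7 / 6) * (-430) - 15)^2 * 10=-7534240000 / 27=-279045925.93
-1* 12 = -12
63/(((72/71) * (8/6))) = 1491/32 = 46.59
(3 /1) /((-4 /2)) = -3 /2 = -1.50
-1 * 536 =-536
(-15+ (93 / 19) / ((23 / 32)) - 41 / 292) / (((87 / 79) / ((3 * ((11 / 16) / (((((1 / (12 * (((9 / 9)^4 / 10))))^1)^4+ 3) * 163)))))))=-74822451165 / 2722169879404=-0.03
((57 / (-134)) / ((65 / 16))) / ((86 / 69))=-15732 / 187265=-0.08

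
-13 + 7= -6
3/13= 0.23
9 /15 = 3 /5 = 0.60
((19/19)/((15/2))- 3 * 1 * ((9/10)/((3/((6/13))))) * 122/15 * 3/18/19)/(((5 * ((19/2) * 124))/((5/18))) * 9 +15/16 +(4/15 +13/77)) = 2366672/4355443196455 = 0.00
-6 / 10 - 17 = -17.60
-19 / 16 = -1.19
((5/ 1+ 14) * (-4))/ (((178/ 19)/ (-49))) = 35378/ 89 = 397.51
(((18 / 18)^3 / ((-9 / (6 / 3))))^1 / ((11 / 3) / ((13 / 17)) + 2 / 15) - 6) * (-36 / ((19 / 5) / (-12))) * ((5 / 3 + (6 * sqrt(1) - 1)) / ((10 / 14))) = -117116160 / 18259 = -6414.16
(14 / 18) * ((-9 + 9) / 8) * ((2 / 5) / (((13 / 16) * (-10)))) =0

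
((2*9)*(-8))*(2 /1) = -288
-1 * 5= -5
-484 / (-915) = 484 / 915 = 0.53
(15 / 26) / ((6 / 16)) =20 / 13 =1.54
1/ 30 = 0.03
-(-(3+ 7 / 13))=3.54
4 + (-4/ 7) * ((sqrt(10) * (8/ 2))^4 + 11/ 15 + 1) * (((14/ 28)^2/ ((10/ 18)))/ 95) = -1085578/ 16625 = -65.30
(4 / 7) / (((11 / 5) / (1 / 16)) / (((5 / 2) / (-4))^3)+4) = -625 / 153321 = -0.00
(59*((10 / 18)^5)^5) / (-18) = -17583370208740234375 / 12922163778453346597864482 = -0.00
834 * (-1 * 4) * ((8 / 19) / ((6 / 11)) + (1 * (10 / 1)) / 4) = -207388 / 19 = -10915.16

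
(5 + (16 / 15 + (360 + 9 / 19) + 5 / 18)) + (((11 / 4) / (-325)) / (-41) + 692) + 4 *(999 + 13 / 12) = 5059.15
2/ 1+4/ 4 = 3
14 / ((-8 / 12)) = -21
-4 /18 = -2 /9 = -0.22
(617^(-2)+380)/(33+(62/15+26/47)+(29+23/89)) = 9076805958645/1599069297629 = 5.68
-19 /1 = -19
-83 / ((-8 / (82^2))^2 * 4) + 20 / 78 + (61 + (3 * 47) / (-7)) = -64028738915 / 4368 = -14658594.07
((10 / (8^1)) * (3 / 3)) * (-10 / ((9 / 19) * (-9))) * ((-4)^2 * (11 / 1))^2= 7356800 / 81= 90824.69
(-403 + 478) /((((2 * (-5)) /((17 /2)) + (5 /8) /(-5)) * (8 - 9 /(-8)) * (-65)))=5440 /55991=0.10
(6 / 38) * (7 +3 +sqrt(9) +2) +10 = 235 / 19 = 12.37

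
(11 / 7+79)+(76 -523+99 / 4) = -9567 / 28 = -341.68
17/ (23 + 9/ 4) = 68/ 101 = 0.67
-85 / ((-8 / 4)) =85 / 2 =42.50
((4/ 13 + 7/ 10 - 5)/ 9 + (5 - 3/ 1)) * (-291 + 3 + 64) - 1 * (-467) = 23081/ 195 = 118.36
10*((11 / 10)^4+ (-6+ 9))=44641 / 1000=44.64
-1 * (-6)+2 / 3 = 20 / 3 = 6.67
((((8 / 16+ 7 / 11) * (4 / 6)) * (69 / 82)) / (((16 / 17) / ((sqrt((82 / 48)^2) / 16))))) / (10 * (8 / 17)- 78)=-166175 / 168419328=-0.00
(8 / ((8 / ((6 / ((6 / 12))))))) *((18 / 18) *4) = 48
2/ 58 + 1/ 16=0.10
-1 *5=-5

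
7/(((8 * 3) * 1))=7/24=0.29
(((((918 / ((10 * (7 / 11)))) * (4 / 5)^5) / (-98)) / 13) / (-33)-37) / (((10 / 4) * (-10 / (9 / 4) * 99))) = 2577781039 / 76639062500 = 0.03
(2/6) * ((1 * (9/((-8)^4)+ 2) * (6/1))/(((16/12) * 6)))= 8201/16384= 0.50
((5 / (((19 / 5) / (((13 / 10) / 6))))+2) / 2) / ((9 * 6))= 521 / 24624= 0.02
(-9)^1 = -9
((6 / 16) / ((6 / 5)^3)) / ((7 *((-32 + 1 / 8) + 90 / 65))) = -1625 / 1598184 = -0.00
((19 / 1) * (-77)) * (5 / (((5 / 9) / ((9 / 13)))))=-118503 / 13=-9115.62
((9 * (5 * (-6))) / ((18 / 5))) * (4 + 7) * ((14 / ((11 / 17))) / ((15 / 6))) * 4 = -28560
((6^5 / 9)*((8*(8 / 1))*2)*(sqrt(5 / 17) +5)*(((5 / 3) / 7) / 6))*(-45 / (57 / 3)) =-6912000 / 133 - 1382400*sqrt(85) / 2261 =-57606.85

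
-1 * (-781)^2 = -609961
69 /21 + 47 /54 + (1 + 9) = 5351 /378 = 14.16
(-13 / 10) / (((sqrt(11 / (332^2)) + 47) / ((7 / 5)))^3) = -309977100486936673038976 / 9021850129027464949350078125 + 59595692734507870304 * sqrt(11) / 9021850129027464949350078125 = -0.00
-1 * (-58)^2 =-3364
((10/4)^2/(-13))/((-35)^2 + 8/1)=-25/64116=-0.00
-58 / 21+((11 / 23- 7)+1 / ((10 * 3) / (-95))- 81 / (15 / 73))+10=-638607 / 1610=-396.65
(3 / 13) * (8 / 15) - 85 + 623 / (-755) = -841166 / 9815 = -85.70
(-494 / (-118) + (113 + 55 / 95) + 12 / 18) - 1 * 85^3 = -2064904088 / 3363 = -614006.57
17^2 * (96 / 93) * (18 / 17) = 9792 / 31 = 315.87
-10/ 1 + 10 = 0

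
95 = 95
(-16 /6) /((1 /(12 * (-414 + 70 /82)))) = 542048 /41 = 13220.68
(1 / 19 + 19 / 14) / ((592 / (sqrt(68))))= 375 * sqrt(17) / 78736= 0.02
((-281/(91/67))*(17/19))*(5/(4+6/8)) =-6401180/32851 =-194.85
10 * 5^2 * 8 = 2000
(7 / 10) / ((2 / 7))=2.45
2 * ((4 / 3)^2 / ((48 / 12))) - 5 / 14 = 67 / 126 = 0.53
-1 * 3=-3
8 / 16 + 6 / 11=23 / 22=1.05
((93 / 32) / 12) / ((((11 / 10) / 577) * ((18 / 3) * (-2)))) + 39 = 28.41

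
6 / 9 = 2 / 3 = 0.67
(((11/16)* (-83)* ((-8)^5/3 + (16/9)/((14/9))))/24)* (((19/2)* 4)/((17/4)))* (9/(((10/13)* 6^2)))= 6465174859/85680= 75457.22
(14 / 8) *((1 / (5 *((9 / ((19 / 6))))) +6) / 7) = 1639 / 1080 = 1.52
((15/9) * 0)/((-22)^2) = 0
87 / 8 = 10.88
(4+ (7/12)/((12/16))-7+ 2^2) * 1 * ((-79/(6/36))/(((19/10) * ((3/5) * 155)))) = -25280/5301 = -4.77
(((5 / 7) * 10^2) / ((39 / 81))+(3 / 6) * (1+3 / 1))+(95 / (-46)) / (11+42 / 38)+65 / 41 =151.77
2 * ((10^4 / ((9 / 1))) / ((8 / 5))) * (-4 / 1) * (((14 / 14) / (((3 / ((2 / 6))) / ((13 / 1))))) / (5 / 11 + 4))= -7150000 / 3969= -1801.46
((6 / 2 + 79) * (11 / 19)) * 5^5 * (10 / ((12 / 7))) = 49328125 / 57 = 865405.70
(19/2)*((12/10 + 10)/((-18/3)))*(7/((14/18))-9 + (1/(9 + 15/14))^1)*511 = -1902964/2115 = -899.75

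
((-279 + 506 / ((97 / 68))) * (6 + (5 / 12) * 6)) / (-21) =-124865 / 4074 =-30.65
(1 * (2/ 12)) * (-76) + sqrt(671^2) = 1975/ 3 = 658.33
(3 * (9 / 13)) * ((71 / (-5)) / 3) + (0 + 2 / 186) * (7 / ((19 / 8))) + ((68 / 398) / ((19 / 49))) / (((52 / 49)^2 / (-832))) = -7664091887 / 22856145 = -335.32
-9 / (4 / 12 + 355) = -27 / 1066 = -0.03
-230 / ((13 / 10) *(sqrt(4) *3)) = -29.49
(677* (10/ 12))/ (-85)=-677/ 102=-6.64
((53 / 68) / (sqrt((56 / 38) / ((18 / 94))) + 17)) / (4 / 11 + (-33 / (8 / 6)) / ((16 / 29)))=-145008 / 136984225 + 5088*sqrt(6251) / 2328731825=-0.00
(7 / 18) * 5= 35 / 18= 1.94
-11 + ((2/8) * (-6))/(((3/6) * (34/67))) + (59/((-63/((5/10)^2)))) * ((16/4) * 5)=-46255/2142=-21.59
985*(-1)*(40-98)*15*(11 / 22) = 428475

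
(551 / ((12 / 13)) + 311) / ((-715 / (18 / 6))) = -2179 / 572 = -3.81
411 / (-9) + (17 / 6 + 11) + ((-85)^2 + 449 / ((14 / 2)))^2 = 15620682097 / 294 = 53131571.76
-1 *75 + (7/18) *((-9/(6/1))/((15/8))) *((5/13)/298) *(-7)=-1307426/17433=-75.00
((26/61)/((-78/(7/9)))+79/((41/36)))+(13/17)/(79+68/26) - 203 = -133.63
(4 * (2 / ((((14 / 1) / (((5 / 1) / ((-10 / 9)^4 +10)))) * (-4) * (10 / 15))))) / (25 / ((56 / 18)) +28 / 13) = -255879 / 28043749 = -0.01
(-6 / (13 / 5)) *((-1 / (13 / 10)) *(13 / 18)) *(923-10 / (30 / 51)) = 15100 / 13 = 1161.54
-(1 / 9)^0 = -1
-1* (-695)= 695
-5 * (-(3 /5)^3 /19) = 27 /475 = 0.06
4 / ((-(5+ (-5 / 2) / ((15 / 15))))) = -8 / 5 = -1.60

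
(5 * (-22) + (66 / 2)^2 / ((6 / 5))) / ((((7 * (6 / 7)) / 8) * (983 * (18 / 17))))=27115 / 26541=1.02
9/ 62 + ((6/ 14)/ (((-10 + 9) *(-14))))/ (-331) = 72939/ 502789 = 0.15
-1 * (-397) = 397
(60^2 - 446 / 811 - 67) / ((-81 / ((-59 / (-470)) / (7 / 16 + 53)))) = -150243736 / 1466551575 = -0.10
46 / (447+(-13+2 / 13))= 299 / 2822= 0.11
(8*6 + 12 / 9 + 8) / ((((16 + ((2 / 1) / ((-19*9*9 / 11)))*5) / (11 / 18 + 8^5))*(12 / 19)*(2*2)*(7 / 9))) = 82404078345 / 1372784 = 60026.98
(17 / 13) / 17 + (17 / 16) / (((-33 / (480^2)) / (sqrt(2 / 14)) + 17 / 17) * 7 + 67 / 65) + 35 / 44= 1061860800 * sqrt(7) / 64287034112393 + 36944324276676107 / 36772183512288796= 1.00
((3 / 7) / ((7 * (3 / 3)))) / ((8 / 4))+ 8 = 787 / 98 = 8.03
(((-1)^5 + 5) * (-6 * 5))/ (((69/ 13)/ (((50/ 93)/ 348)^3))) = -1015625/ 12182444444133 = -0.00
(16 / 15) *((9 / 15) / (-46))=-8 / 575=-0.01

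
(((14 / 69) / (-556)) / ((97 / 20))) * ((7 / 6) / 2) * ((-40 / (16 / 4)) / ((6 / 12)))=2450 / 2790981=0.00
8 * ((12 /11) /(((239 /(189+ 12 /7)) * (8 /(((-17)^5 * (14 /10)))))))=-4549221828 /2629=-1730400.09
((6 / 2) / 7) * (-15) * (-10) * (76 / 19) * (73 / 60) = 2190 / 7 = 312.86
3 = 3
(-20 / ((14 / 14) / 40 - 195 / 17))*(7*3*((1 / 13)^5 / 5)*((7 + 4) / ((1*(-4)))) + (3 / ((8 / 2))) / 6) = 631041020 / 2889773419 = 0.22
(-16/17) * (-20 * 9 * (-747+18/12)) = -2147040/17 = -126296.47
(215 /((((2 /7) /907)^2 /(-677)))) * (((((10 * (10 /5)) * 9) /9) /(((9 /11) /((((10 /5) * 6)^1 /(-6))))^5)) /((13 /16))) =2419029551515308300800 /767637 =3151267528161498.60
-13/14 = -0.93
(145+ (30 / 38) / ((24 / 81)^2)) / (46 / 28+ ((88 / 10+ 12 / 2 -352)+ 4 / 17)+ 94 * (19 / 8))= -111416725 / 81086224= -1.37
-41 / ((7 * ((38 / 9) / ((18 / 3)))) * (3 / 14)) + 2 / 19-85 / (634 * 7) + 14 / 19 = -38.02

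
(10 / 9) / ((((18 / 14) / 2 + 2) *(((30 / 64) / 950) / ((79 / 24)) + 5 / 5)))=8405600 / 19996317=0.42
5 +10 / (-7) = 25 / 7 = 3.57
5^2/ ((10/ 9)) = 45/ 2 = 22.50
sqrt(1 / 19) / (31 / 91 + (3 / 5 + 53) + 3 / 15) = 455 * sqrt(19) / 468046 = 0.00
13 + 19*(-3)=-44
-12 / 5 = -2.40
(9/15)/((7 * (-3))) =-1/35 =-0.03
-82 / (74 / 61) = -2501 / 37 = -67.59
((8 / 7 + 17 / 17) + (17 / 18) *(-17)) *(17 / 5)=-29801 / 630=-47.30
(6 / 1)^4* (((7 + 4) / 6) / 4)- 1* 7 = 587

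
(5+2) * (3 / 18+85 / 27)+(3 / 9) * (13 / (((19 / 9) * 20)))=239123 / 10260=23.31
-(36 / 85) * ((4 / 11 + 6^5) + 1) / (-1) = 3079836 / 935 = 3293.94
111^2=12321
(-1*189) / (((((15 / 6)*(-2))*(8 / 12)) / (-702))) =-199017 / 5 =-39803.40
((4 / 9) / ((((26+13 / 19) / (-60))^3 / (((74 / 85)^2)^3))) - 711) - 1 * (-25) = -90202944015915980854 / 131070864698236125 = -688.20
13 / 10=1.30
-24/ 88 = -3/ 11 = -0.27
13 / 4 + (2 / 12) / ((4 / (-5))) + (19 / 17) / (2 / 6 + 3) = 6889 / 2040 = 3.38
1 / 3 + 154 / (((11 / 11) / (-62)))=-28643 / 3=-9547.67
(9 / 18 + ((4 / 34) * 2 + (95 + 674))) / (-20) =-26171 / 680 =-38.49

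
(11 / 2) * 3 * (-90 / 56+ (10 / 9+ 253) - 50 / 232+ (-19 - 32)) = 2022647 / 609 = 3321.26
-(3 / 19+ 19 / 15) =-406 / 285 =-1.42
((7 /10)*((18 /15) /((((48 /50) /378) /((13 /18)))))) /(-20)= -1911 /160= -11.94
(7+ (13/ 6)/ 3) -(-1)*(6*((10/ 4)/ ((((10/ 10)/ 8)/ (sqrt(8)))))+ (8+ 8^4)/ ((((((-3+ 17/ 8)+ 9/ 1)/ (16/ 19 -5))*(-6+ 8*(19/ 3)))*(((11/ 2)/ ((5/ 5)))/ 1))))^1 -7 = -6748883/ 862290+ 240*sqrt(2) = 331.58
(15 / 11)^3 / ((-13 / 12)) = -40500 / 17303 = -2.34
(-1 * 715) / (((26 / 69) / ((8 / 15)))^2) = -93104 / 65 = -1432.37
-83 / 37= -2.24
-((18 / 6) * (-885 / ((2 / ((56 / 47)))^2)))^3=836670808.51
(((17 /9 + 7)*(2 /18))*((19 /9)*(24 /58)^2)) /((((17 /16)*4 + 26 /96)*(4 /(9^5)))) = 212751360 /182497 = 1165.78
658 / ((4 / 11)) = 3619 / 2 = 1809.50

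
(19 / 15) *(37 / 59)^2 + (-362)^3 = -2476971384509 / 52215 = -47437927.50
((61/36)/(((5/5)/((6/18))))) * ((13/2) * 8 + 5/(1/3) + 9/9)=1037/27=38.41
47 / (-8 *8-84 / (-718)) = -16873 / 22934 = -0.74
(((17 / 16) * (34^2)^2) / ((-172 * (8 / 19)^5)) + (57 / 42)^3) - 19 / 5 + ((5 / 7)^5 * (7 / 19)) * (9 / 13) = -10424916896699853673 / 16712349122560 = -623785.25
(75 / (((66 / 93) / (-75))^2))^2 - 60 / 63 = 701655013012.66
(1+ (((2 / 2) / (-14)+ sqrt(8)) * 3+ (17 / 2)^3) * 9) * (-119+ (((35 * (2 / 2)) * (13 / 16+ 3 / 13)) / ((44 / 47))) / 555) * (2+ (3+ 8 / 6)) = -4219972.05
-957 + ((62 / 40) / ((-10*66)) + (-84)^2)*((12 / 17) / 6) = -14236231 / 112200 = -126.88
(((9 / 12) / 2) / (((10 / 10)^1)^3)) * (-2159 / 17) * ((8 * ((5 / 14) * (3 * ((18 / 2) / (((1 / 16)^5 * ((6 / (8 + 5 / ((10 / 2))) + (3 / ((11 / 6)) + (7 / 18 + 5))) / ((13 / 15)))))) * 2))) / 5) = -173623294.73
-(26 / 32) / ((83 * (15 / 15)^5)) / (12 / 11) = -143 / 15936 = -0.01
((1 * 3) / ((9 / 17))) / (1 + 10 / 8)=68 / 27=2.52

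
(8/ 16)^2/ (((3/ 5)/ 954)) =795/ 2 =397.50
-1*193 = -193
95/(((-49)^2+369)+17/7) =665/19407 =0.03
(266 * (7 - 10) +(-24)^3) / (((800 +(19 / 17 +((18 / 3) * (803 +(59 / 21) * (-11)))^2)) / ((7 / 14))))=-6090063 / 17877445459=-0.00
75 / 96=25 / 32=0.78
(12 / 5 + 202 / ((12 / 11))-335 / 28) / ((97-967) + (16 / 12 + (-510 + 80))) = -73753 / 545440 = -0.14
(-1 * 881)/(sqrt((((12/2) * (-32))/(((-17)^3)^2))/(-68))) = -4328353 * sqrt(51)/12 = -2575885.26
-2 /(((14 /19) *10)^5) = -2476099 /26891200000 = -0.00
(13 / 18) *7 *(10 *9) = 455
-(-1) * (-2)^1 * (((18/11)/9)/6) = -0.06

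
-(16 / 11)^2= -256 / 121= -2.12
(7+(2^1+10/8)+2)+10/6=167/12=13.92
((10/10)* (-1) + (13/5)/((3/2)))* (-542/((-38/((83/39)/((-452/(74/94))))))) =-9154651/236127060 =-0.04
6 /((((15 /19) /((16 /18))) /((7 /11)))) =2128 /495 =4.30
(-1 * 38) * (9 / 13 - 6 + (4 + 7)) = -2812 / 13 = -216.31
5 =5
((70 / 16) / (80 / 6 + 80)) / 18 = 1 / 384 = 0.00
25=25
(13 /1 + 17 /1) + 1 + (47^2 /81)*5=13556 /81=167.36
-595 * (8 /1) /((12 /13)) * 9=-46410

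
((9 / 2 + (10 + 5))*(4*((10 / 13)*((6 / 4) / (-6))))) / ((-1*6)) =5 / 2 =2.50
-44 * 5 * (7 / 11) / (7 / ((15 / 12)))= -25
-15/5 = -3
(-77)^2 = 5929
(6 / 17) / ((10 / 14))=42 / 85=0.49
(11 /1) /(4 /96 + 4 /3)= 8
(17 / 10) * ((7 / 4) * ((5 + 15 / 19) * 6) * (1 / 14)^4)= 561 / 208544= 0.00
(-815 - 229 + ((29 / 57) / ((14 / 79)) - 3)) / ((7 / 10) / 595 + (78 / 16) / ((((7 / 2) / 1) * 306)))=-1416465500 / 7771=-182275.83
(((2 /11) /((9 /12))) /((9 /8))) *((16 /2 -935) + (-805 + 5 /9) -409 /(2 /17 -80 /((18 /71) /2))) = -372.97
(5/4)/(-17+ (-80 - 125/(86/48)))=-215/28684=-0.01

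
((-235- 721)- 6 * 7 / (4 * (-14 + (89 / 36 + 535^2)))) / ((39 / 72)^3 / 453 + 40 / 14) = -61685403404276736 / 184378288831145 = -334.56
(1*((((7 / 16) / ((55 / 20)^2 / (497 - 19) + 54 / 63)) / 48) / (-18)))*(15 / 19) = -11711 / 25573392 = -0.00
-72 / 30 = -12 / 5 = -2.40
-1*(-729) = 729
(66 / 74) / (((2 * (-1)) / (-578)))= 9537 / 37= 257.76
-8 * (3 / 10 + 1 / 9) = -148 / 45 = -3.29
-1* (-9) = 9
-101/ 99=-1.02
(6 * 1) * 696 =4176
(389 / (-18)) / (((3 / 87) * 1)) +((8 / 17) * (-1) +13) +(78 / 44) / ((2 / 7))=-4092977 / 6732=-607.99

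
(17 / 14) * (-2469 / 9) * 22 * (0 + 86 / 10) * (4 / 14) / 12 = -1500.62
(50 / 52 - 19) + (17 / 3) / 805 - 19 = -37.03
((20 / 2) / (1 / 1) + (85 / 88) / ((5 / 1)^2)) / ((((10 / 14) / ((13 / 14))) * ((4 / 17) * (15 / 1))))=976157 / 264000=3.70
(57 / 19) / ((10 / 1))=3 / 10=0.30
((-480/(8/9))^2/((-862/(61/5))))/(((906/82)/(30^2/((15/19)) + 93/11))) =-307104692760/715891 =-428982.47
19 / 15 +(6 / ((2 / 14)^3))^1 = 30889 / 15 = 2059.27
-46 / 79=-0.58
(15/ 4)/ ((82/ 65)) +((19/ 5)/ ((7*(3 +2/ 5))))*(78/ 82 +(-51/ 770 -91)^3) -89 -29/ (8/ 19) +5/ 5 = -120734.72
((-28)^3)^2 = 481890304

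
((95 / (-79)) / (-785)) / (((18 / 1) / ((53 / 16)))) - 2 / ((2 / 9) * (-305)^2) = 61527599 / 332291253600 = 0.00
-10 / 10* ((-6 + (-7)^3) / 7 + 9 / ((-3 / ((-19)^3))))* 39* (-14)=11207820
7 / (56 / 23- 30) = -161 / 634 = -0.25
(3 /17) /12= 1 /68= 0.01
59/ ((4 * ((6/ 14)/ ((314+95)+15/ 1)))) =43778/ 3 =14592.67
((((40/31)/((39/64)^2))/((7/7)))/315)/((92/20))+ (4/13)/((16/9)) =47955067/273287196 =0.18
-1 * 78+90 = 12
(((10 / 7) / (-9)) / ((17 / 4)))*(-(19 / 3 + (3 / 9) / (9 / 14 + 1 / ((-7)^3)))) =2360 / 9219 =0.26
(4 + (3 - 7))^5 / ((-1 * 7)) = 0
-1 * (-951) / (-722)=-951 / 722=-1.32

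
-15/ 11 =-1.36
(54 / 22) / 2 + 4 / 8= 19 / 11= 1.73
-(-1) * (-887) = -887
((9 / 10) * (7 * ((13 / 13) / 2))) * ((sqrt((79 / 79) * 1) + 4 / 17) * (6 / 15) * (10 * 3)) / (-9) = -441 / 85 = -5.19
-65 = -65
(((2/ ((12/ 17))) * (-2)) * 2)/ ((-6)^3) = 17/ 324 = 0.05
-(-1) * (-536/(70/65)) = -3484/7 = -497.71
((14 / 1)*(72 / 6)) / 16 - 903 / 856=8085 / 856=9.45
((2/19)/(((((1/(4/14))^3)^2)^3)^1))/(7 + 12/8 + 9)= 1048576/1082895042610448585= 0.00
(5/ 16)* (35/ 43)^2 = 6125/ 29584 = 0.21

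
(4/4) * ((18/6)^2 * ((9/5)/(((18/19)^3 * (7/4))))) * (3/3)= 6859/630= 10.89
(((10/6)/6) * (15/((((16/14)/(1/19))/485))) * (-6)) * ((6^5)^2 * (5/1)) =-3207541680000/19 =-168817983157.89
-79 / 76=-1.04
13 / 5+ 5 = 38 / 5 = 7.60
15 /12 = 5 /4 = 1.25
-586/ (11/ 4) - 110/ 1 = -3554/ 11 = -323.09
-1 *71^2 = -5041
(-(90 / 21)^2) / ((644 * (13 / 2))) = -450 / 102557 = -0.00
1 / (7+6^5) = 0.00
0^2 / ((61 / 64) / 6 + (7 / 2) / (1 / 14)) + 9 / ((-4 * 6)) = -0.38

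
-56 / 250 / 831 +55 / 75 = 76147 / 103875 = 0.73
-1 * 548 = -548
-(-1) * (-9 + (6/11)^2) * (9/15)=-5.22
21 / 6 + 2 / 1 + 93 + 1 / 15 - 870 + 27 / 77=-1781201 / 2310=-771.08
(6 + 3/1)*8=72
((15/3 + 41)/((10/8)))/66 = 92/165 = 0.56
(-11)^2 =121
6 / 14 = 0.43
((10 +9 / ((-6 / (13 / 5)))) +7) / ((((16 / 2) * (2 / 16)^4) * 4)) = 8384 / 5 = 1676.80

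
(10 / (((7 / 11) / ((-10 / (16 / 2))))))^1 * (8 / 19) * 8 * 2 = -132.33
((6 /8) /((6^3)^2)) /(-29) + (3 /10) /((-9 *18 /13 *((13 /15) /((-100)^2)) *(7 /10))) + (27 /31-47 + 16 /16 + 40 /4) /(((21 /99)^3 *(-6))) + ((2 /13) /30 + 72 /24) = 273815701955767 /1246847696640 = 219.61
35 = 35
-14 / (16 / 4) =-7 / 2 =-3.50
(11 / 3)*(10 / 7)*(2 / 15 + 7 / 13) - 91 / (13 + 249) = 680555 / 214578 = 3.17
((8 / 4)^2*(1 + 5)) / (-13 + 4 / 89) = -2136 / 1153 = -1.85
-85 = -85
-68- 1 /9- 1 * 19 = -784 /9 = -87.11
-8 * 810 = -6480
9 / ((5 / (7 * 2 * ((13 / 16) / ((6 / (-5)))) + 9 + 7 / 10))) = 159 / 400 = 0.40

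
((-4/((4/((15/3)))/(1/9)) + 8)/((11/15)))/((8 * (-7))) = -335/1848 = -0.18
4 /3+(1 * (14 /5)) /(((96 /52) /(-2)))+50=483 /10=48.30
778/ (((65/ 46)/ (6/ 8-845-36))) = -31502387/ 65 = -484652.11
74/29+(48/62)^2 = 87818/27869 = 3.15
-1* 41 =-41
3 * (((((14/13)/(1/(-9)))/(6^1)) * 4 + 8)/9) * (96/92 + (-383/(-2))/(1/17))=1498010/897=1670.02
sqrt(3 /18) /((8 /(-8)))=-sqrt(6) /6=-0.41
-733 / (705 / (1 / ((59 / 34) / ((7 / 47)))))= -174454 / 1954965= -0.09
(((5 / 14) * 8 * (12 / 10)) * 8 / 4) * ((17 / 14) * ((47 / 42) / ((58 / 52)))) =8.35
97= 97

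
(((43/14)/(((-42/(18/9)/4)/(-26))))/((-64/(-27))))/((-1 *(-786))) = 1677/205408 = 0.01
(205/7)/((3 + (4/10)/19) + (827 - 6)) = 19475/547974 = 0.04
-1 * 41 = -41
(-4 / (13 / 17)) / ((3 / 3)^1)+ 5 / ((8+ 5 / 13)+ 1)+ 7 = 3651 / 1586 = 2.30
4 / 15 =0.27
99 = 99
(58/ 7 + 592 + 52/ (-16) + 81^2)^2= 40170180625/ 784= 51237475.29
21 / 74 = 0.28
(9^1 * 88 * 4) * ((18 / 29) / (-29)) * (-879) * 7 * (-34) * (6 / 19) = -71577209088 / 15979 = -4479454.85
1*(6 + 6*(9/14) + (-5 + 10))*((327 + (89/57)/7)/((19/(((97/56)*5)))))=2216.05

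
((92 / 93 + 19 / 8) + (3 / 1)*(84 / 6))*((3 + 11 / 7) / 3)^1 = 135004 / 1953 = 69.13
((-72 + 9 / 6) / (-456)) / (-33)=-47 / 10032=-0.00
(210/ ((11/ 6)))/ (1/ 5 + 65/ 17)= 5950/ 209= 28.47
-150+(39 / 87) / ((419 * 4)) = -7290587 / 48604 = -150.00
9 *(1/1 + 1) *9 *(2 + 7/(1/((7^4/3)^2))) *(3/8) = 1089547875/4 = 272386968.75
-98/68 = -49/34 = -1.44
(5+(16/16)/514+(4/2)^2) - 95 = -44203/514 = -86.00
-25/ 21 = -1.19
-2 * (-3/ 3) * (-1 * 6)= -12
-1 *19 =-19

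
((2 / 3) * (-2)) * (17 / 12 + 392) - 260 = -7061 / 9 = -784.56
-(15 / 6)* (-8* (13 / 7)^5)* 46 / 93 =341589560 / 1563051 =218.54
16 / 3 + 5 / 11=191 / 33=5.79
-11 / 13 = -0.85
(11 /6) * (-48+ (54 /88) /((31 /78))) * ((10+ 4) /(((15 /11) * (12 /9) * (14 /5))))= -116171 /496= -234.22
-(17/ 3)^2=-289/ 9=-32.11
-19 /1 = -19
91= 91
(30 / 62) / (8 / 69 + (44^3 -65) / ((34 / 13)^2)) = 70380 / 1810002301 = 0.00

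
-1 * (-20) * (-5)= -100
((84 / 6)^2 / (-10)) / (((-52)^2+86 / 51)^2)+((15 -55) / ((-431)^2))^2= -4321736687922329 / 1642647278948662380250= -0.00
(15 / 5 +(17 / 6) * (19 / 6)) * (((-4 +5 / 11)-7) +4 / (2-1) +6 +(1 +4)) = 53.33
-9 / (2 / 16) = -72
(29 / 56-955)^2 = 2857009401 / 3136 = 911036.16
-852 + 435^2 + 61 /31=188374.97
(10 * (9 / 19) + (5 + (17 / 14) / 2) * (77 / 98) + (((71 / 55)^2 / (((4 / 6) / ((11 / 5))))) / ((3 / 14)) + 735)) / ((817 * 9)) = 7883580451 / 75302073000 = 0.10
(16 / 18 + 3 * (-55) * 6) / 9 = -8902 / 81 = -109.90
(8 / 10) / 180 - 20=-4499 / 225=-20.00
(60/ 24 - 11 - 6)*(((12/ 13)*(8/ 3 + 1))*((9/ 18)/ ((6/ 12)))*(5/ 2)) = -1595/ 13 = -122.69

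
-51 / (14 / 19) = -69.21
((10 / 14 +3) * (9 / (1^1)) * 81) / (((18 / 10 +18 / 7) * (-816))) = -1755 / 2312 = -0.76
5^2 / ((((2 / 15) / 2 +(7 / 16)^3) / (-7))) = -10752000 / 9241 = -1163.51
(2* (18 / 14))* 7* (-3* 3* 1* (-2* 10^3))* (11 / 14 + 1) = 4050000 / 7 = 578571.43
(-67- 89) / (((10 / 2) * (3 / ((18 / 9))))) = -20.80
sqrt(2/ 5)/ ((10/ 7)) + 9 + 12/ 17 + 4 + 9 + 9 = 7 * sqrt(10)/ 50 + 539/ 17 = 32.15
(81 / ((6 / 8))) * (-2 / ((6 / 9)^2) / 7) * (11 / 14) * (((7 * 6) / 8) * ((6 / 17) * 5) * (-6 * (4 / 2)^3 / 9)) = 320760 / 119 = 2695.46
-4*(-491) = 1964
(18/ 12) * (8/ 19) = 12/ 19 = 0.63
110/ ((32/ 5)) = 275/ 16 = 17.19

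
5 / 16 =0.31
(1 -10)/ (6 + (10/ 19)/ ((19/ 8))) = -3249/ 2246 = -1.45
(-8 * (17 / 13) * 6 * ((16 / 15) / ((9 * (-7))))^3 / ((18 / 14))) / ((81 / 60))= 4456448 / 25389593775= 0.00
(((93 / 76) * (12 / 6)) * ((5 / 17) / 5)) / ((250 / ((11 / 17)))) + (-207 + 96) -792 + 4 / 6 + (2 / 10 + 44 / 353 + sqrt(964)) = -2622575194243 / 2907484500 + 2 * sqrt(241) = -870.96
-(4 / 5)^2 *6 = -96 / 25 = -3.84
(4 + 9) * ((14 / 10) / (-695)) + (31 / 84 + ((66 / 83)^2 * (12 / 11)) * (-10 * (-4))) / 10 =11139974873 / 4021798200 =2.77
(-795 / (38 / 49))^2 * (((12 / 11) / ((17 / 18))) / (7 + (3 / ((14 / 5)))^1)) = 1147223970900 / 7628291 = 150390.69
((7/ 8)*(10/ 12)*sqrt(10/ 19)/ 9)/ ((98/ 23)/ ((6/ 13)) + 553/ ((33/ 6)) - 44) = 1771*sqrt(190)/ 27318960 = 0.00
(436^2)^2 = 36136489216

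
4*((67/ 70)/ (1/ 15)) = 402/ 7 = 57.43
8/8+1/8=9/8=1.12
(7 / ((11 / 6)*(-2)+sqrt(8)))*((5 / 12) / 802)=-55 / 22456 - 15*sqrt(2) / 11228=-0.00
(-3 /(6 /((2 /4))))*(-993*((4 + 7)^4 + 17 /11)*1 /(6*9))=13328377 /198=67315.04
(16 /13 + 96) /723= 1264 /9399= 0.13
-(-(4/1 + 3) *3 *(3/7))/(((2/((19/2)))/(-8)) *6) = -57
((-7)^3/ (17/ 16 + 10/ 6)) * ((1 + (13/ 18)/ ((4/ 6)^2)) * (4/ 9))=-19208/ 131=-146.63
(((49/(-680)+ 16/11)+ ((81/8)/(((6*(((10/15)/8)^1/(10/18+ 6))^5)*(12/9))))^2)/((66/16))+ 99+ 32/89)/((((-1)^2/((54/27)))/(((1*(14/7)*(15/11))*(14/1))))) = 4877976606824695852419891376/18124227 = 269141222233902491533.56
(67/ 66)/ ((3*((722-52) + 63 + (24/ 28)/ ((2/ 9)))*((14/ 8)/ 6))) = 134/ 85107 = 0.00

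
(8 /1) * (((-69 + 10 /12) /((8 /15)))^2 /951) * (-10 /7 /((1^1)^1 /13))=-271831625 /106512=-2552.12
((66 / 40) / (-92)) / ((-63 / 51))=187 / 12880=0.01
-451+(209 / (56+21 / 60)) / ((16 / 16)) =-504097 / 1127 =-447.29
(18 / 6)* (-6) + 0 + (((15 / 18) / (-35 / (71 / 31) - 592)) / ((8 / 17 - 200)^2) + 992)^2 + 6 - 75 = 8717819922250867550423591023753 / 8859780180691964745744384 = 983977.00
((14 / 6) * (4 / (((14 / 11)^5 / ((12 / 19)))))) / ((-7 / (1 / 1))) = -161051 / 638666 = -0.25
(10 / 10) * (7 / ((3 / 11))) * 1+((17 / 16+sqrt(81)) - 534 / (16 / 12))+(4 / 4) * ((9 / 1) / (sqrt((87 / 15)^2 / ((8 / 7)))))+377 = 90 * sqrt(14) / 203+587 / 48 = 13.89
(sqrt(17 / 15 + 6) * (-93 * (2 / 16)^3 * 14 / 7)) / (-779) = 31 * sqrt(1605) / 997120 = 0.00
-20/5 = -4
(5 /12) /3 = 5 /36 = 0.14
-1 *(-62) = 62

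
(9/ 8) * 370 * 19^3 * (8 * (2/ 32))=11420235/ 8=1427529.38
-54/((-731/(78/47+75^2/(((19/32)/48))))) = 1289905884/38399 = 33592.17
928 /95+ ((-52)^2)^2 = 694604448 /95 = 7311625.77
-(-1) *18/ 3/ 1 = 6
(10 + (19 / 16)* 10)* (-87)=-15225 / 8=-1903.12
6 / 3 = 2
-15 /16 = -0.94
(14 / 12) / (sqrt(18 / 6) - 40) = -140 / 4791 - 7* sqrt(3) / 9582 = -0.03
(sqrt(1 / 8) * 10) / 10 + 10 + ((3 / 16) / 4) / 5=sqrt(2) / 4 + 3203 / 320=10.36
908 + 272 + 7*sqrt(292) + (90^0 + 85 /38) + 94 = 14*sqrt(73) + 48535 /38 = 1396.85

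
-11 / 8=-1.38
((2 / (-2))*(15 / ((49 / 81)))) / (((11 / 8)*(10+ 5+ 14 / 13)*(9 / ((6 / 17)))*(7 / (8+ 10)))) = -1516320 / 13405469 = -0.11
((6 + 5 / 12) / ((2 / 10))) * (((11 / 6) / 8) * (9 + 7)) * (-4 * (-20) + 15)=402325 / 36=11175.69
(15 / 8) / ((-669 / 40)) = -25 / 223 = -0.11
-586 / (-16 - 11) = 586 / 27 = 21.70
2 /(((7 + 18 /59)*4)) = 0.07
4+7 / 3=19 / 3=6.33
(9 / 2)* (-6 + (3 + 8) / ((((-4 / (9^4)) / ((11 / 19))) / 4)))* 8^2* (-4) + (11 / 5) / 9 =41160701009 / 855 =48141170.77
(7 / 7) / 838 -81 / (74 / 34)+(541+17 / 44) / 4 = 267754731 / 2728528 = 98.13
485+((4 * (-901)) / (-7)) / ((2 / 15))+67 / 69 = 2099794 / 483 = 4347.40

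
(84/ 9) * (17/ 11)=14.42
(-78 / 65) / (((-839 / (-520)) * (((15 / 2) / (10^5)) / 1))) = -8320000 / 839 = -9916.57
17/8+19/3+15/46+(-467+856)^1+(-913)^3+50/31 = -13023055046177/17112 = -761048097.60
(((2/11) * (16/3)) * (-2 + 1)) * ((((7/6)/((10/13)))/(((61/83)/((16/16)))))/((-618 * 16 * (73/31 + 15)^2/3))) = 7258433/3600781770960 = 0.00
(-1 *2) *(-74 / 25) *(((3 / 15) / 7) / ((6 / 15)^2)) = 37 / 35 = 1.06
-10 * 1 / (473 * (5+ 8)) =-0.00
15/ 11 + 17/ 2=217/ 22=9.86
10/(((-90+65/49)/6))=-588/869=-0.68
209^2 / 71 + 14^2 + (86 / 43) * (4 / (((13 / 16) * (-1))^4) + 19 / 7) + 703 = 21831780484 / 14194817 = 1538.01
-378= -378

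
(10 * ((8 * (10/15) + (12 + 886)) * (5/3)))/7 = 135500/63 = 2150.79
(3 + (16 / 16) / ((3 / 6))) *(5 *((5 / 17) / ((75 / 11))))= 55 / 51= 1.08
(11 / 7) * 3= 4.71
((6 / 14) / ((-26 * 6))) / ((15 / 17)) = -17 / 5460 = -0.00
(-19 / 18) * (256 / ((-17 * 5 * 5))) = 2432 / 3825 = 0.64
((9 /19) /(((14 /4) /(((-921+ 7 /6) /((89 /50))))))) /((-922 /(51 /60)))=1407345 /21827428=0.06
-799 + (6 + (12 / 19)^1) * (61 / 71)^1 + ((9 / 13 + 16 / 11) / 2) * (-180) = -190306465 / 192907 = -986.52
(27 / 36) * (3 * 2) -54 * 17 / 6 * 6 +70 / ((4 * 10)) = -3647 / 4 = -911.75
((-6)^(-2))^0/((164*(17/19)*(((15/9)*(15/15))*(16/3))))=171/223040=0.00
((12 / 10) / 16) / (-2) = -3 / 80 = -0.04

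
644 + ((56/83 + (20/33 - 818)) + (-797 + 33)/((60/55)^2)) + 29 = -25824107/32868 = -785.69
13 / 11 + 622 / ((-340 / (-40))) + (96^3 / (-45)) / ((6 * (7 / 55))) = -33604553 / 1309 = -25671.93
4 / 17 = 0.24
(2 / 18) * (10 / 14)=5 / 63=0.08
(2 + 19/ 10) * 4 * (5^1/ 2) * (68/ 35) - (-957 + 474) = 19557/ 35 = 558.77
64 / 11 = 5.82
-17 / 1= -17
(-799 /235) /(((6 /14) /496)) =-59024 /15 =-3934.93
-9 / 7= -1.29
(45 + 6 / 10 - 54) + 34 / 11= -292 / 55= -5.31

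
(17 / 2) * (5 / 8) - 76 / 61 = 3969 / 976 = 4.07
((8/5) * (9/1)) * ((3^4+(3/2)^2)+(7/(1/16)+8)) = 14634/5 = 2926.80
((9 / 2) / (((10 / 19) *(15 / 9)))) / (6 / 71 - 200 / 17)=-32589 / 74200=-0.44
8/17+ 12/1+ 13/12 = 2765/204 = 13.55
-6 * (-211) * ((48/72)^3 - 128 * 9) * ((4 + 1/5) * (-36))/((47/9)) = 9920619072/235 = 42215400.31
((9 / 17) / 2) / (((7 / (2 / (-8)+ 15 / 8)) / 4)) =0.25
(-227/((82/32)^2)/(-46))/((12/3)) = 7264/38663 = 0.19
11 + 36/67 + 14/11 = 9441/737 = 12.81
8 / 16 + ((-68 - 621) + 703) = 29 / 2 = 14.50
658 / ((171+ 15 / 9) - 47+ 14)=1974 / 419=4.71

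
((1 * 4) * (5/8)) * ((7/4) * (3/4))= 105/32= 3.28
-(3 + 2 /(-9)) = -25 /9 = -2.78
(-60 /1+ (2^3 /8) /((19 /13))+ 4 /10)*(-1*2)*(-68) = -8012.55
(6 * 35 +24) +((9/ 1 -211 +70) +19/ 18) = 1855/ 18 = 103.06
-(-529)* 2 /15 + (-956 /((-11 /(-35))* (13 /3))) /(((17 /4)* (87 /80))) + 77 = -4593713 /1057485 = -4.34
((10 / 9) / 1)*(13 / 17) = 130 / 153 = 0.85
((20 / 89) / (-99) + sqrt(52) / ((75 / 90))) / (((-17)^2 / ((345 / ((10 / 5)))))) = -1150 / 848793 + 414 * sqrt(13) / 289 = 5.16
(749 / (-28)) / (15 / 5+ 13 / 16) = -428 / 61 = -7.02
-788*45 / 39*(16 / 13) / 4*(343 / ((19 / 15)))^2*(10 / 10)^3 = -1251550062000 / 61009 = -20514187.45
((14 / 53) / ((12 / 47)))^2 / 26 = 0.04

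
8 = 8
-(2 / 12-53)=317 / 6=52.83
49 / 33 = 1.48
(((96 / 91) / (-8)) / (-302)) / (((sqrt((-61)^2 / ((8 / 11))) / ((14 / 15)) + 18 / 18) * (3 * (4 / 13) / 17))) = -1904 / 1390393957 + 31110 * sqrt(22) / 1390393957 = 0.00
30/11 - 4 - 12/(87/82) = -12.58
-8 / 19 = -0.42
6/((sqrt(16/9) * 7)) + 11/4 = 95/28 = 3.39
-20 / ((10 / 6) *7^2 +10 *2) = -12 / 61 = -0.20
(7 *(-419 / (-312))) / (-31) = -0.30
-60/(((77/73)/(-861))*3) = 179580/11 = 16325.45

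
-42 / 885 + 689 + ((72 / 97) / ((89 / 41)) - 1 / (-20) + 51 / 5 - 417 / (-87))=208076298163 / 295421260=704.34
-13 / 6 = -2.17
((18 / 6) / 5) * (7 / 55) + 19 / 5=1066 / 275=3.88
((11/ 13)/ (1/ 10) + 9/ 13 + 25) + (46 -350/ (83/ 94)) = -341214/ 1079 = -316.23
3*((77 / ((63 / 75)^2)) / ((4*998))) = 6875 / 83832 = 0.08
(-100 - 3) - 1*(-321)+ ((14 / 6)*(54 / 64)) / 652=4548415 / 20864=218.00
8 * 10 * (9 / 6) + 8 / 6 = 364 / 3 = 121.33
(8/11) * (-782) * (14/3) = -87584/33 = -2654.06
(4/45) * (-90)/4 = -2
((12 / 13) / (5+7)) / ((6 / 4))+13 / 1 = 13.05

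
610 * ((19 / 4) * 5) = 28975 / 2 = 14487.50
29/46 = 0.63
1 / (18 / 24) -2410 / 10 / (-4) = 739 / 12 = 61.58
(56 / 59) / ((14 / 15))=60 / 59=1.02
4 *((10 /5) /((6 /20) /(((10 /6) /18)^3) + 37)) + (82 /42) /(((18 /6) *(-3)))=-9687161 /49011669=-0.20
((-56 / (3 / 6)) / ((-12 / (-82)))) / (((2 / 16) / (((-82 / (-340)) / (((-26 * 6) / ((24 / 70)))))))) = 53792 / 16575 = 3.25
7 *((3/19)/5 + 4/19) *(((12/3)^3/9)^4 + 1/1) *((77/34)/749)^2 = 19233221161/485255102940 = 0.04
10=10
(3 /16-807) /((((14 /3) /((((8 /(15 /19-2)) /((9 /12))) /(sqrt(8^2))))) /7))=245271 /184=1332.99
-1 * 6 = -6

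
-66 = -66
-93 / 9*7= -217 / 3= -72.33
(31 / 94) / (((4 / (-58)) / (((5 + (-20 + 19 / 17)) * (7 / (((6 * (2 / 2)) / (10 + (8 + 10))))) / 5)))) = 5198018 / 11985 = 433.71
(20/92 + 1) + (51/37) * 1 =2.60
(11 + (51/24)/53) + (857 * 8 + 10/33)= 96087865/13992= 6867.34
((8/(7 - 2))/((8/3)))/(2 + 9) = 3/55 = 0.05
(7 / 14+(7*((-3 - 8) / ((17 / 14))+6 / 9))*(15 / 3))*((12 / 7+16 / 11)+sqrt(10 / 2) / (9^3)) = -331718 / 357 - 29909*sqrt(5) / 74358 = -930.08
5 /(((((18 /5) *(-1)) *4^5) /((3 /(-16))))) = 25 /98304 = 0.00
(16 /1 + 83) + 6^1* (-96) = -477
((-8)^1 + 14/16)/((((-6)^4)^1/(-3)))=19/1152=0.02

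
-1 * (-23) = 23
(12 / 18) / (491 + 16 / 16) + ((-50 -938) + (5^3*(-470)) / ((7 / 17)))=-742181501 / 5166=-143666.57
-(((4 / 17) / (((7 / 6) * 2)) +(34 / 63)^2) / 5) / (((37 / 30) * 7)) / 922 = -26456 / 2685402909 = -0.00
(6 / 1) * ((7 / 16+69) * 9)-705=24357 / 8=3044.62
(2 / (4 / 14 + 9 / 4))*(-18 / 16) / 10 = -63 / 710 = -0.09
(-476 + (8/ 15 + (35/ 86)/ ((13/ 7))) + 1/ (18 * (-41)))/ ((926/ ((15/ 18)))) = -490150309/ 1146041676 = -0.43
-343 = -343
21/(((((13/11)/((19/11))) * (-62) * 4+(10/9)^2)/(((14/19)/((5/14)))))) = -83349/324055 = -0.26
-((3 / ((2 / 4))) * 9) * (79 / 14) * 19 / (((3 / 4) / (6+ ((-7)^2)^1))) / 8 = -742995 / 14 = -53071.07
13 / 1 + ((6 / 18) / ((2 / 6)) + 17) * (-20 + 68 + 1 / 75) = 21931 / 25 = 877.24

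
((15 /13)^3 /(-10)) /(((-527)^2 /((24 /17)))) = -8100 /10372900421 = -0.00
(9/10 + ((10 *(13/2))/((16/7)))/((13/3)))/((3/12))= 597/20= 29.85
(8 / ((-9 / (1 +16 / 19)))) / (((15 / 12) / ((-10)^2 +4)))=-23296 / 171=-136.23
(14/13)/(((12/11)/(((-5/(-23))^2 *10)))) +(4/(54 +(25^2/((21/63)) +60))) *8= 507803/1052181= 0.48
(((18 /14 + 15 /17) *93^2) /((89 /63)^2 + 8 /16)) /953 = 2530455228 /320958011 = 7.88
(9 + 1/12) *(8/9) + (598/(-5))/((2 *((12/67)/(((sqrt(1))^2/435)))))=572101/78300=7.31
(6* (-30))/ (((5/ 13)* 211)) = -468/ 211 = -2.22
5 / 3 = 1.67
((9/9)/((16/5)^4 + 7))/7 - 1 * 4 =-1956883/489377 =-4.00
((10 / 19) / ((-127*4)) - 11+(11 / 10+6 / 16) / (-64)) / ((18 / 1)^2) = -68098847 / 2001438720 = -0.03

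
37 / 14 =2.64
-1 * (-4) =4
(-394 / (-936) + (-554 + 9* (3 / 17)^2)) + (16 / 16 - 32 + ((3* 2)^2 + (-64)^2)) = 479833685 / 135252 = 3547.70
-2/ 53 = -0.04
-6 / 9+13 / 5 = 1.93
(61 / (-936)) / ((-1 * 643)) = 61 / 601848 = 0.00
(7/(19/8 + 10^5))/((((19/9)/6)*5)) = 336/8444645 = 0.00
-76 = -76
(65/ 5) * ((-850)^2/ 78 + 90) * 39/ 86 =2370940/ 43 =55138.14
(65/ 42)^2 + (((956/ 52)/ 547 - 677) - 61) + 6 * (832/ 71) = -592488516883/ 890610084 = -665.26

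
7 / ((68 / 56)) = 98 / 17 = 5.76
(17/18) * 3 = 2.83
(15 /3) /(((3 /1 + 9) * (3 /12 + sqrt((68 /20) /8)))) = 0.46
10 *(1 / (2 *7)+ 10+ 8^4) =287425 / 7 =41060.71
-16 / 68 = -4 / 17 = -0.24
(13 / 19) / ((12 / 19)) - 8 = -83 / 12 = -6.92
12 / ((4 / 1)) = 3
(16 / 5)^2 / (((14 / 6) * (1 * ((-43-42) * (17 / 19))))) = -14592 / 252875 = -0.06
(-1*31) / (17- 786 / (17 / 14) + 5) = 527 / 10630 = 0.05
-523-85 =-608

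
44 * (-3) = -132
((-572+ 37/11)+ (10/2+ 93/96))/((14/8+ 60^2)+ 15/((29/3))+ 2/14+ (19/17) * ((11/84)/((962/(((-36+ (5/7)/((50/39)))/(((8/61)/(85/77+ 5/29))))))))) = -32218898845042/206333762417101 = -0.16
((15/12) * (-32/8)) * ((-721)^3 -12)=1874026865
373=373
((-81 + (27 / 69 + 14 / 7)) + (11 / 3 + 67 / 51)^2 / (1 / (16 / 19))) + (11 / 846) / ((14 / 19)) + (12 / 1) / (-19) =-87258015403 / 1495814292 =-58.33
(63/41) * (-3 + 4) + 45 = 1908/41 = 46.54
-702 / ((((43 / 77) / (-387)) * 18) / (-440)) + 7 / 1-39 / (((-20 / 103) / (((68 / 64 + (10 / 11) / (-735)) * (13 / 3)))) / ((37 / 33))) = -203042231320997 / 17075520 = -11890837.37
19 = 19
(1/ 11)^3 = 1/ 1331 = 0.00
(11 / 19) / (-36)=-11 / 684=-0.02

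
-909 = -909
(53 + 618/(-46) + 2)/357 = 956/8211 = 0.12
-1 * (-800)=800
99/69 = 33/23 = 1.43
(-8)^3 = -512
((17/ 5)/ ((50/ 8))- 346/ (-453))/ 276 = 37027/ 7814250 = 0.00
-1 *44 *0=0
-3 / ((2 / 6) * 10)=-9 / 10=-0.90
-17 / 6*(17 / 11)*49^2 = -693889 / 66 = -10513.47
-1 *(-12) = 12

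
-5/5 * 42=-42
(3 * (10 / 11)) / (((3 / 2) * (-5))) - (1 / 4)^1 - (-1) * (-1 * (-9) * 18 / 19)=6615 / 836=7.91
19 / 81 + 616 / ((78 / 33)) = 274675 / 1053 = 260.85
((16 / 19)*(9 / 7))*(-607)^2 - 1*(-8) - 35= 53053065 / 133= 398895.23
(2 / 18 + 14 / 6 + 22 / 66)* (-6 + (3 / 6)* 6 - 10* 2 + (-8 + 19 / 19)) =-250 / 3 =-83.33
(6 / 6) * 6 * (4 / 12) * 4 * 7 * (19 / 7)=152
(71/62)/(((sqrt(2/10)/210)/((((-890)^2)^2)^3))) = 1841313458579029255962749055000000000000 * sqrt(5)/31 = 132816195524772668950379900000000000000.00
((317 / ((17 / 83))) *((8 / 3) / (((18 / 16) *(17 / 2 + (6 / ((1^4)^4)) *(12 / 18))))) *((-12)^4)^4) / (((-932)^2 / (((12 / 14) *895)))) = 1547988733699426244100096 / 32301955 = 47922447223377849.55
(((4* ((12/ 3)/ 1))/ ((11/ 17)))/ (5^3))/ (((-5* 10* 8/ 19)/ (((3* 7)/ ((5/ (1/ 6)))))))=-2261/ 343750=-0.01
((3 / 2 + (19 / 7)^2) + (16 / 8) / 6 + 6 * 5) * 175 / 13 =288125 / 546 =527.70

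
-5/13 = -0.38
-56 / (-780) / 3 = 14 / 585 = 0.02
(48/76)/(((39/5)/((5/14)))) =50/1729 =0.03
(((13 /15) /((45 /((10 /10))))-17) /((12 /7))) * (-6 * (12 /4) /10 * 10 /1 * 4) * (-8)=-1283744 /225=-5705.53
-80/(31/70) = -5600/31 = -180.65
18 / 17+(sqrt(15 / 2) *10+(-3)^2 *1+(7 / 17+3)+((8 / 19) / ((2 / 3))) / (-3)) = 4283 / 323+5 *sqrt(30) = 40.65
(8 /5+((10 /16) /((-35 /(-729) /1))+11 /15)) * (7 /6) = 2579 /144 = 17.91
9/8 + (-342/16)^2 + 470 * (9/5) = 83457/64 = 1304.02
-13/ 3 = -4.33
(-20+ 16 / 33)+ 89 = 2293 / 33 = 69.48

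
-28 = -28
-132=-132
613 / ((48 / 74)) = 22681 / 24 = 945.04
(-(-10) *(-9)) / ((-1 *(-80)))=-9 / 8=-1.12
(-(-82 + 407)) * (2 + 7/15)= -2405/3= -801.67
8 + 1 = 9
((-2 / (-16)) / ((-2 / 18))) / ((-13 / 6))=27 / 52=0.52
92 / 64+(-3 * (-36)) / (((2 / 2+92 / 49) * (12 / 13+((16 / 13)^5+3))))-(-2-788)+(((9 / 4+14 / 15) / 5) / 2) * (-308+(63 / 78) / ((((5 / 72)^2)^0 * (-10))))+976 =30765124340585651 / 18368031084000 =1674.93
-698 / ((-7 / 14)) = 1396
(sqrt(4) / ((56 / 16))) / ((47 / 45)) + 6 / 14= 321 / 329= 0.98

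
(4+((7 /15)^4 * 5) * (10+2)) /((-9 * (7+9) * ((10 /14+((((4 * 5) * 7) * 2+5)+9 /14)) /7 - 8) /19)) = -2688728 /97959375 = -0.03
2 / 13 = 0.15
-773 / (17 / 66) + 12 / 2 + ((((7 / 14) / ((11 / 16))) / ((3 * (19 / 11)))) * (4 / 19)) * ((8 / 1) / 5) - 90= -283990738 / 92055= -3085.01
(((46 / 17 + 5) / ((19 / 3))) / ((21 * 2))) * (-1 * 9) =-1179 / 4522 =-0.26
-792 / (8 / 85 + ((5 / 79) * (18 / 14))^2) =-20587061880 / 2618597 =-7861.87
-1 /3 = -0.33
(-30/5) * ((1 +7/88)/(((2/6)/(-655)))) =560025/44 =12727.84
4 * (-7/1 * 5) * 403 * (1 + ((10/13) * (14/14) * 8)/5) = -125860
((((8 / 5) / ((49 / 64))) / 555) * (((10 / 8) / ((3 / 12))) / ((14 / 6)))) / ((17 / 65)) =0.03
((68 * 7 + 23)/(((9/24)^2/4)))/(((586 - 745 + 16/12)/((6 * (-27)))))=6898176/473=14583.88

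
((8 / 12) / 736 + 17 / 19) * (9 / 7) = 1.15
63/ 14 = 4.50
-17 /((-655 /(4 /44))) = 17 /7205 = 0.00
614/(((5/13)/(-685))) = -1093534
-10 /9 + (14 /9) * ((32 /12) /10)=-94 /135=-0.70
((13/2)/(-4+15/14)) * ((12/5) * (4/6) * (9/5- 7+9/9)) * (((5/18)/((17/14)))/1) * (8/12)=71344/31365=2.27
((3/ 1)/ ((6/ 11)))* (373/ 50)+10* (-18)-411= -54997/ 100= -549.97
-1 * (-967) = 967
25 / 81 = 0.31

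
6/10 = 3/5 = 0.60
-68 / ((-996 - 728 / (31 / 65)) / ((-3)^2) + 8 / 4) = 9486 / 38819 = 0.24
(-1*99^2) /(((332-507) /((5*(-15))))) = -29403 /7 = -4200.43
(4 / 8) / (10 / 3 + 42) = 0.01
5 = 5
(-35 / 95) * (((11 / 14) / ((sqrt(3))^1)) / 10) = -11 * sqrt(3) / 1140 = -0.02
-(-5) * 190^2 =180500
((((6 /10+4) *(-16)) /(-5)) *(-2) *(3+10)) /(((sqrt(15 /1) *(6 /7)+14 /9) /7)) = 51688728 /106675 - 28481544 *sqrt(15) /106675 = -549.52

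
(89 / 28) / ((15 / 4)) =89 / 105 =0.85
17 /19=0.89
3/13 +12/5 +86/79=19099/5135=3.72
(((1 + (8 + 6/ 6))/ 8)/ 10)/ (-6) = -1/ 48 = -0.02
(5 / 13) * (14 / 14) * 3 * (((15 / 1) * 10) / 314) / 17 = 0.03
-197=-197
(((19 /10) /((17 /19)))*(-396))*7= -500346 /85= -5886.42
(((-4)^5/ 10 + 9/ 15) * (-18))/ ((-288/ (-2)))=509/ 40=12.72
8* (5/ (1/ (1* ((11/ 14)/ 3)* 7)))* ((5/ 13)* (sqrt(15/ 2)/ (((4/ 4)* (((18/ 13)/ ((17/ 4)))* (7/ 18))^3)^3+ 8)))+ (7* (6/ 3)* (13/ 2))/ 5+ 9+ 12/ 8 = 26602337849108110192675* sqrt(30)/ 15090780759361739166684+ 287/ 10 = 38.36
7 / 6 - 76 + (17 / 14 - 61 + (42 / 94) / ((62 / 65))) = -8209213 / 61194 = -134.15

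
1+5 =6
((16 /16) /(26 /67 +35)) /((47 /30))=2010 /111437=0.02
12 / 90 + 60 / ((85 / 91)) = 16414 / 255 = 64.37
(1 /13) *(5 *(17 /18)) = 85 /234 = 0.36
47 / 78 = 0.60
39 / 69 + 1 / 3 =62 / 69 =0.90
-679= -679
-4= -4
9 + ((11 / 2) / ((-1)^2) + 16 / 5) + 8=257 / 10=25.70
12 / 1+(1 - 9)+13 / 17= 81 / 17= 4.76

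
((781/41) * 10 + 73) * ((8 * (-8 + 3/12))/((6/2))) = -223262/41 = -5445.41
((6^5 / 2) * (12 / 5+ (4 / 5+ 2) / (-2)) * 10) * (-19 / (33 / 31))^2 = 1498698720 / 121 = 12385939.83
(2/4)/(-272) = -1/544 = -0.00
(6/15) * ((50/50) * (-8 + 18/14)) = -94/35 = -2.69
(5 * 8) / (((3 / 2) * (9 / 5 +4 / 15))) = 400 / 31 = 12.90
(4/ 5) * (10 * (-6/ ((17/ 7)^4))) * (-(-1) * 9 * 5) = -5186160/ 83521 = -62.09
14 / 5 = 2.80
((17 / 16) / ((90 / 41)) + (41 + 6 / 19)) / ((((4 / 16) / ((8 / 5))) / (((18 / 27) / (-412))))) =-0.43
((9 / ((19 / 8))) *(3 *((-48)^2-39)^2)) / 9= 123125400 / 19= 6480284.21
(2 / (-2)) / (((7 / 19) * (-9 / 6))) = 38 / 21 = 1.81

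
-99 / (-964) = 0.10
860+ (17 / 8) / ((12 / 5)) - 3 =82357 / 96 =857.89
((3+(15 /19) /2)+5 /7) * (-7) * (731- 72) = -720287 /38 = -18954.92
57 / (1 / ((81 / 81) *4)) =228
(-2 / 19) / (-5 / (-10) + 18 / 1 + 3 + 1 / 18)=-9 / 1843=-0.00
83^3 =571787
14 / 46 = 7 / 23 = 0.30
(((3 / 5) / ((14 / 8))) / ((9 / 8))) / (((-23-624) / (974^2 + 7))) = -30357856 / 67935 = -446.87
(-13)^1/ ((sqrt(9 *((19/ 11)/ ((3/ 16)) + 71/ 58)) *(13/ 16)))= -16 *sqrt(1529286)/ 11985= -1.65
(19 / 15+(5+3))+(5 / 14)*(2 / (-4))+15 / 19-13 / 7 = 64003 / 7980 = 8.02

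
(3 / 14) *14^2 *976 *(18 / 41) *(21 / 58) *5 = 38737440 / 1189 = 32579.85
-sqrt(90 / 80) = -3 * sqrt(2) / 4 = -1.06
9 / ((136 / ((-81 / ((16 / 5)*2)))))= -0.84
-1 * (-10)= 10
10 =10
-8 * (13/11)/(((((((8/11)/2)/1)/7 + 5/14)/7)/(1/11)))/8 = -1.84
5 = 5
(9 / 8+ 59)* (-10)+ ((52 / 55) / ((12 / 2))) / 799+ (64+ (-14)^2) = -179954671 / 527340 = -341.25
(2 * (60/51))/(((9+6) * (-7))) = -8/357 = -0.02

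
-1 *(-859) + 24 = 883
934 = 934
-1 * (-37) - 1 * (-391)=428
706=706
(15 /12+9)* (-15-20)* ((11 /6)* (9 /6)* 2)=-15785 /8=-1973.12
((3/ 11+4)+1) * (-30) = -1740/ 11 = -158.18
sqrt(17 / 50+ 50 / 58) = sqrt(101094) / 290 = 1.10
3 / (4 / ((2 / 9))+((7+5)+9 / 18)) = 6 / 61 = 0.10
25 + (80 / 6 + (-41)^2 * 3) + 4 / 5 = 5082.13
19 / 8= 2.38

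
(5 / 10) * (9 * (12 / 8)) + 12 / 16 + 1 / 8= 61 / 8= 7.62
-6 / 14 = -3 / 7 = -0.43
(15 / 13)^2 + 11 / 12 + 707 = 1438355 / 2028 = 709.25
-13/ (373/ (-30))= 390/ 373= 1.05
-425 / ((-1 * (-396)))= -425 / 396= -1.07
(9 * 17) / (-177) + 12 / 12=0.14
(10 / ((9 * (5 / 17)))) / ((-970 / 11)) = -187 / 4365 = -0.04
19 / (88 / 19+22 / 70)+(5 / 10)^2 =53829 / 13156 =4.09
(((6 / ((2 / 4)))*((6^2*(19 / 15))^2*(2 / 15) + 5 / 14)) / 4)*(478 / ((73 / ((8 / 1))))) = 2786600424 / 63875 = 43625.84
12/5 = 2.40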